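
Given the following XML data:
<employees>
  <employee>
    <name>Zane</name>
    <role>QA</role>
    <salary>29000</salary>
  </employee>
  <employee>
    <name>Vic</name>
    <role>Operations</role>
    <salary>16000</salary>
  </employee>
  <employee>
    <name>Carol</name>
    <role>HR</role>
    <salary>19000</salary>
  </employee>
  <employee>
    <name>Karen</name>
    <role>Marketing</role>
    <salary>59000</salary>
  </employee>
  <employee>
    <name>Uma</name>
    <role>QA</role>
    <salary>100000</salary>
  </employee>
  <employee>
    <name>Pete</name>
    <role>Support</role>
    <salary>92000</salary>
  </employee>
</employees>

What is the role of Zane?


Searching for <employee> with <name>Zane</name>
Found at position 1
<role>QA</role>

ANSWER: QA


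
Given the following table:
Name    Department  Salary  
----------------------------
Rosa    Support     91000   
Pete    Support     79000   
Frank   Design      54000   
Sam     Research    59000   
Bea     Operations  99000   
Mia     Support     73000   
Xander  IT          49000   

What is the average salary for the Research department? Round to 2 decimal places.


Research department members:
  Sam: 59000
Sum = 59000
Count = 1
Average = 59000 / 1 = 59000.00

ANSWER: 59000.00


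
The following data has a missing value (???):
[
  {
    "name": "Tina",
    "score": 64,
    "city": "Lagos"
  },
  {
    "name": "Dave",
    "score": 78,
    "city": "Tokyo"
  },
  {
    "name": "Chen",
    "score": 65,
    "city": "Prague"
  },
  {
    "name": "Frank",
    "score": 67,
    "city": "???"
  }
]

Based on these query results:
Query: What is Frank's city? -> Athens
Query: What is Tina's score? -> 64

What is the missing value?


The missing value is Frank's city
From query: Frank's city = Athens

ANSWER: Athens


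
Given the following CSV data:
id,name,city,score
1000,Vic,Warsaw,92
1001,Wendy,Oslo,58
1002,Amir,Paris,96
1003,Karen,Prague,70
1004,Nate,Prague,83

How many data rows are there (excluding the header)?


Counting rows (excluding header):
Header: id,name,city,score
Data rows: 5

ANSWER: 5


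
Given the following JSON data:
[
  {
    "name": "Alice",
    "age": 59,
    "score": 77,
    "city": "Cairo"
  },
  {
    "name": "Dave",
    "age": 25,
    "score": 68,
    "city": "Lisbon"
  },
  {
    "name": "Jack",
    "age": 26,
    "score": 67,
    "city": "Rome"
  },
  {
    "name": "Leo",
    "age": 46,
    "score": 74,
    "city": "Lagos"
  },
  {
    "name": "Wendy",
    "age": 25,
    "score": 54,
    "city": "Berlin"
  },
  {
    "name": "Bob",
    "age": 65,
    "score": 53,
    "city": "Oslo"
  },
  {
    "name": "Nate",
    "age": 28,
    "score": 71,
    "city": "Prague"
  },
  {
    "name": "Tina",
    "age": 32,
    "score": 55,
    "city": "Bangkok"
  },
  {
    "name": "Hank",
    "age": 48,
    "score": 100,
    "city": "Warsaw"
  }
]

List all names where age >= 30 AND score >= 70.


Checking both conditions:
  Alice (age=59, score=77) -> YES
  Dave (age=25, score=68) -> no
  Jack (age=26, score=67) -> no
  Leo (age=46, score=74) -> YES
  Wendy (age=25, score=54) -> no
  Bob (age=65, score=53) -> no
  Nate (age=28, score=71) -> no
  Tina (age=32, score=55) -> no
  Hank (age=48, score=100) -> YES


ANSWER: Alice, Leo, Hank


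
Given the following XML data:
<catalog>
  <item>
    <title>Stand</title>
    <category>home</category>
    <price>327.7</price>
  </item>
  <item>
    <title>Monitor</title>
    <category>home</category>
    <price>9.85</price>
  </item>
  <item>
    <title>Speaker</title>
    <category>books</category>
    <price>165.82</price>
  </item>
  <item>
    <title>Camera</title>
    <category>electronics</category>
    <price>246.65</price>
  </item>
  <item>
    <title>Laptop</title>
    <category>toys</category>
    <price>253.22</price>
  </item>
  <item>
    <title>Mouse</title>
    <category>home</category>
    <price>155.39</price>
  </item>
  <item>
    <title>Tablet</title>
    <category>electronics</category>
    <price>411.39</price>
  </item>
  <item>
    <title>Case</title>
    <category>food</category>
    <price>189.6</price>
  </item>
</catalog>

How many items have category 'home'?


Scanning <item> elements for <category>home</category>:
  Item 1: Stand -> MATCH
  Item 2: Monitor -> MATCH
  Item 6: Mouse -> MATCH
Count: 3

ANSWER: 3


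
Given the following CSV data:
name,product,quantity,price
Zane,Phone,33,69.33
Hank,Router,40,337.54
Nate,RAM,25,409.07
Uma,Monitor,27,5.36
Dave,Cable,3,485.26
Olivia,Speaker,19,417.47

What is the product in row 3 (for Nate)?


Row 3: Nate
Column 'product' = RAM

ANSWER: RAM


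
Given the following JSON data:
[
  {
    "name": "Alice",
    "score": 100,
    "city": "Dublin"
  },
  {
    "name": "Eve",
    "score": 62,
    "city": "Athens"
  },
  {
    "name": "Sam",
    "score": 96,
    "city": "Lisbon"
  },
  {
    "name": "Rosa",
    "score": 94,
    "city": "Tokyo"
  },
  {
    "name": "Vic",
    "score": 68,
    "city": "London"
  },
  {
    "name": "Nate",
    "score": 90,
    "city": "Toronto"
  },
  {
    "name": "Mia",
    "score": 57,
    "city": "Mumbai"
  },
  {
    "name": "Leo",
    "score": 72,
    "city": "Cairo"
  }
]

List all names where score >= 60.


Filtering records where score >= 60:
  Alice (score=100) -> YES
  Eve (score=62) -> YES
  Sam (score=96) -> YES
  Rosa (score=94) -> YES
  Vic (score=68) -> YES
  Nate (score=90) -> YES
  Mia (score=57) -> no
  Leo (score=72) -> YES


ANSWER: Alice, Eve, Sam, Rosa, Vic, Nate, Leo


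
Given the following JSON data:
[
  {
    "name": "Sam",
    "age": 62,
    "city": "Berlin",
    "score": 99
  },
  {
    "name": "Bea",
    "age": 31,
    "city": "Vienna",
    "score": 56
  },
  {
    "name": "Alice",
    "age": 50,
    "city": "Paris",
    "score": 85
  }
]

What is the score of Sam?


Looking up record where name = Sam
Record index: 0
Field 'score' = 99

ANSWER: 99


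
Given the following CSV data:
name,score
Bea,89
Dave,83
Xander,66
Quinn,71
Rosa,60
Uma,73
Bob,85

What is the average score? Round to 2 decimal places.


Scores: 89, 83, 66, 71, 60, 73, 85
Sum = 527
Count = 7
Average = 527 / 7 = 75.29

ANSWER: 75.29


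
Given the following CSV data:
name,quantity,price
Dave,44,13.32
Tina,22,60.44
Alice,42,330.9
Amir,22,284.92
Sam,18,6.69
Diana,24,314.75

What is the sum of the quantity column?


Values in 'quantity' column:
  Row 1: 44
  Row 2: 22
  Row 3: 42
  Row 4: 22
  Row 5: 18
  Row 6: 24
Sum = 44 + 22 + 42 + 22 + 18 + 24 = 172

ANSWER: 172


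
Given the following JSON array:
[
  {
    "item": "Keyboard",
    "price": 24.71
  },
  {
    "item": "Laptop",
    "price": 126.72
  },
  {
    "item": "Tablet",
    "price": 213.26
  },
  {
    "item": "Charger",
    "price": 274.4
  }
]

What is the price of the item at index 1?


Array index 1 -> Laptop
price = 126.72

ANSWER: 126.72


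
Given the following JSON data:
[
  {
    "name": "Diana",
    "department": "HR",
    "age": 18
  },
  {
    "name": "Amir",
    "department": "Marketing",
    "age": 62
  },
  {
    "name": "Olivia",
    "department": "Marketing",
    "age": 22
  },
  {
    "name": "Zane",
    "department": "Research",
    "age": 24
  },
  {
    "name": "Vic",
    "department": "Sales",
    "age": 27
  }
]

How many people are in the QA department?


Scanning records for department = QA
  No matches found
Count: 0

ANSWER: 0


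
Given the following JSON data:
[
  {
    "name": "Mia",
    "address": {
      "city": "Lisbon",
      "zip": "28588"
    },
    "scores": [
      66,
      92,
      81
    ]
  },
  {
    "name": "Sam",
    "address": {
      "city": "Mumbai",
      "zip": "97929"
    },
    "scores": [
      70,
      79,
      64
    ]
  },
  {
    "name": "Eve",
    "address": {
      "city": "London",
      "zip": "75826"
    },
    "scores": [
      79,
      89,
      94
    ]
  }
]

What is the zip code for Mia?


Path: records[0].address.zip
Value: 28588

ANSWER: 28588


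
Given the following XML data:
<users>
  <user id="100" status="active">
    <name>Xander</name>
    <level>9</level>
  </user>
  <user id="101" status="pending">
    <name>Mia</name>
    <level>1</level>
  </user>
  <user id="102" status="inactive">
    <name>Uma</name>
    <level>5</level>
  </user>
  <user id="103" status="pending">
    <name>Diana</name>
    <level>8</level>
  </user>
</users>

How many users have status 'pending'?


Counting users with status='pending':
  Mia (id=101) -> MATCH
  Diana (id=103) -> MATCH
Count: 2

ANSWER: 2


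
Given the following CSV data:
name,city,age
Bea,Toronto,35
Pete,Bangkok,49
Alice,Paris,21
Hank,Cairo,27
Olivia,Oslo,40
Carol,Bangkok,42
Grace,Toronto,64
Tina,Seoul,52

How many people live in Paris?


Scanning city column for 'Paris':
  Row 3: Alice -> MATCH
Total matches: 1

ANSWER: 1


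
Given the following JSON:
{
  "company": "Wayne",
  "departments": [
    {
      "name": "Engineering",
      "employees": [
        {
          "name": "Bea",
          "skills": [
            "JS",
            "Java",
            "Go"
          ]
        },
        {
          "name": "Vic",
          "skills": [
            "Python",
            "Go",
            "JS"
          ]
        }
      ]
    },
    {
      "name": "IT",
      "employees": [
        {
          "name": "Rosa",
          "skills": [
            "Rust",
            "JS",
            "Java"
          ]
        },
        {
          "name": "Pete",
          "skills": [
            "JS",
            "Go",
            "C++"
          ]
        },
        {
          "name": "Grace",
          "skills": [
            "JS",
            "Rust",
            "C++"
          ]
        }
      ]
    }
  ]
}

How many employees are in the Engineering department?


Path: departments[0].employees
Count: 2

ANSWER: 2


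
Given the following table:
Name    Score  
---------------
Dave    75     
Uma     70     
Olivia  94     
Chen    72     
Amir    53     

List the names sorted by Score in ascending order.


Sorting by Score (ascending):
  Amir: 53
  Uma: 70
  Chen: 72
  Dave: 75
  Olivia: 94


ANSWER: Amir, Uma, Chen, Dave, Olivia


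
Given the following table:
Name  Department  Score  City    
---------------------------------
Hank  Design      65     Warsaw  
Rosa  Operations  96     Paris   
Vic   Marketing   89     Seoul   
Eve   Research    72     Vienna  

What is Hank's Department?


Row 1: Hank
Department = Design

ANSWER: Design


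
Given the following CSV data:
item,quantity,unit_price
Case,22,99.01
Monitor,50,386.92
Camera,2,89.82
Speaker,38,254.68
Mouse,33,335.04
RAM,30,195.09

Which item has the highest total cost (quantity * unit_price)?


Computing row totals:
  Case: 2178.22
  Monitor: 19346.0
  Camera: 179.64
  Speaker: 9677.84
  Mouse: 11056.32
  RAM: 5852.7
Maximum: Monitor (19346.0)

ANSWER: Monitor


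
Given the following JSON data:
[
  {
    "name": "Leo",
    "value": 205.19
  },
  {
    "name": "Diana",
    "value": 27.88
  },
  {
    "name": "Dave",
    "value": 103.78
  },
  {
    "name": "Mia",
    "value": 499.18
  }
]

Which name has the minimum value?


Comparing values:
  Leo: 205.19
  Diana: 27.88
  Dave: 103.78
  Mia: 499.18
Minimum: Diana (27.88)

ANSWER: Diana


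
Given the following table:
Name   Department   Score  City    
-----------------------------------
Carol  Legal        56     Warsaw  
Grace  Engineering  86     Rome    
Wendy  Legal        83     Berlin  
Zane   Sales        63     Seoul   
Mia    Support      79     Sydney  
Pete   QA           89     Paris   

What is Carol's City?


Row 1: Carol
City = Warsaw

ANSWER: Warsaw


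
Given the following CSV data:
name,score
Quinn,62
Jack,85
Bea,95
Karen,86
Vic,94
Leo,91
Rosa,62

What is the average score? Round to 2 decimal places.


Scores: 62, 85, 95, 86, 94, 91, 62
Sum = 575
Count = 7
Average = 575 / 7 = 82.14

ANSWER: 82.14


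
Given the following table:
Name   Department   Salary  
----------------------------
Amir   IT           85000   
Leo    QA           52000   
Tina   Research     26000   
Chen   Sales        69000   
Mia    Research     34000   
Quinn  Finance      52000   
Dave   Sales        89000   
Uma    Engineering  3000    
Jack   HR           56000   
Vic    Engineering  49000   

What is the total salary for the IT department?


IT department members:
  Amir: 85000
Total = 85000 = 85000

ANSWER: 85000


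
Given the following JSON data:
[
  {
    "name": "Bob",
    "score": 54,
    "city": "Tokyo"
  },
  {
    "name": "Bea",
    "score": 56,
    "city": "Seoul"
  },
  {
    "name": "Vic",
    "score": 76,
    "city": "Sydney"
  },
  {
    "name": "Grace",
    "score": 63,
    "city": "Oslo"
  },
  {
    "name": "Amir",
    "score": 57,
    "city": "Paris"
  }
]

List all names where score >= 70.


Filtering records where score >= 70:
  Bob (score=54) -> no
  Bea (score=56) -> no
  Vic (score=76) -> YES
  Grace (score=63) -> no
  Amir (score=57) -> no


ANSWER: Vic


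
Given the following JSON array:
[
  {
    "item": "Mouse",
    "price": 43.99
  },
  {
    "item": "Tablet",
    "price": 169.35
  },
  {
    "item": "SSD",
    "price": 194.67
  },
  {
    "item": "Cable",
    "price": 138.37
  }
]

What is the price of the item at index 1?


Array index 1 -> Tablet
price = 169.35

ANSWER: 169.35


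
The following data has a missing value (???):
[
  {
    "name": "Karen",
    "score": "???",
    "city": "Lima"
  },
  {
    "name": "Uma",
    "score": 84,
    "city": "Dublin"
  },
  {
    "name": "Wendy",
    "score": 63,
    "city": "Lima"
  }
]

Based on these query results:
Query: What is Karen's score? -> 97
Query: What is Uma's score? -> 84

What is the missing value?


The missing value is Karen's score
From query: Karen's score = 97

ANSWER: 97


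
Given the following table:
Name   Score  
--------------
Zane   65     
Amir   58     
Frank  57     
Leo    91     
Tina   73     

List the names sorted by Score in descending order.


Sorting by Score (descending):
  Leo: 91
  Tina: 73
  Zane: 65
  Amir: 58
  Frank: 57


ANSWER: Leo, Tina, Zane, Amir, Frank


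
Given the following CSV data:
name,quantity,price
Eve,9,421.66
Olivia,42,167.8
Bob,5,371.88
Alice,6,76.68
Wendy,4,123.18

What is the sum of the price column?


Values in 'price' column:
  Row 1: 421.66
  Row 2: 167.8
  Row 3: 371.88
  Row 4: 76.68
  Row 5: 123.18
Sum = 421.66 + 167.8 + 371.88 + 76.68 + 123.18 = 1161.2

ANSWER: 1161.2


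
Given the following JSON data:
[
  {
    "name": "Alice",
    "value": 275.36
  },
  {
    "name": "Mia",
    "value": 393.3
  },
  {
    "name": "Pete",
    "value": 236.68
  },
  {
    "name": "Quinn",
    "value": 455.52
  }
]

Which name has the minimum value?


Comparing values:
  Alice: 275.36
  Mia: 393.3
  Pete: 236.68
  Quinn: 455.52
Minimum: Pete (236.68)

ANSWER: Pete


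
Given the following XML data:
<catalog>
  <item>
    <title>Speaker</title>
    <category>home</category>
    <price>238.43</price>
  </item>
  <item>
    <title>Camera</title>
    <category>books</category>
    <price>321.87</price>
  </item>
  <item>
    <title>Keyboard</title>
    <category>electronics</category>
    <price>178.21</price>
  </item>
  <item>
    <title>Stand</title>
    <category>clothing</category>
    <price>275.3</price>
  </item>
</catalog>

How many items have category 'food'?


Scanning <item> elements for <category>food</category>:
Count: 0

ANSWER: 0


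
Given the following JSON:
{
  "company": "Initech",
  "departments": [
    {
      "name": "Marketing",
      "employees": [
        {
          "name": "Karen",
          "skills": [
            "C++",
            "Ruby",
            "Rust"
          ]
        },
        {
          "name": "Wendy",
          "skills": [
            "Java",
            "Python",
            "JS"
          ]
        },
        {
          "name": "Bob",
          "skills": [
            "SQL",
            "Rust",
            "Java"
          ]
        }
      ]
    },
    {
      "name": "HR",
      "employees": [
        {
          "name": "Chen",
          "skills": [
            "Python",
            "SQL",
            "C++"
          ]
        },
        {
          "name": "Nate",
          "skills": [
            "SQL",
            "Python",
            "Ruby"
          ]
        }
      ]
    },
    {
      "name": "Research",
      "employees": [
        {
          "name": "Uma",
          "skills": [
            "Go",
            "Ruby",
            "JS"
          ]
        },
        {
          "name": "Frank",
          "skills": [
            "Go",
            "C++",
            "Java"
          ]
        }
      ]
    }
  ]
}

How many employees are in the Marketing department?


Path: departments[0].employees
Count: 3

ANSWER: 3


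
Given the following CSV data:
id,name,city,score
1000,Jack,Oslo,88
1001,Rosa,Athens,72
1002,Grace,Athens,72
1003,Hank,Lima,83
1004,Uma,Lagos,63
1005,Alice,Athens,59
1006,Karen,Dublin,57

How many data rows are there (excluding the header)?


Counting rows (excluding header):
Header: id,name,city,score
Data rows: 7

ANSWER: 7


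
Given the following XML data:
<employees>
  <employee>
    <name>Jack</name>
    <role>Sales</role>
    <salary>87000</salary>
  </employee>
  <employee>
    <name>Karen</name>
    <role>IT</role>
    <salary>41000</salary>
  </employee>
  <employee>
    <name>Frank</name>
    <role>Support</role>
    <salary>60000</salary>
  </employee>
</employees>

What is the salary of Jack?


Searching for <employee> with <name>Jack</name>
Found at position 1
<salary>87000</salary>

ANSWER: 87000


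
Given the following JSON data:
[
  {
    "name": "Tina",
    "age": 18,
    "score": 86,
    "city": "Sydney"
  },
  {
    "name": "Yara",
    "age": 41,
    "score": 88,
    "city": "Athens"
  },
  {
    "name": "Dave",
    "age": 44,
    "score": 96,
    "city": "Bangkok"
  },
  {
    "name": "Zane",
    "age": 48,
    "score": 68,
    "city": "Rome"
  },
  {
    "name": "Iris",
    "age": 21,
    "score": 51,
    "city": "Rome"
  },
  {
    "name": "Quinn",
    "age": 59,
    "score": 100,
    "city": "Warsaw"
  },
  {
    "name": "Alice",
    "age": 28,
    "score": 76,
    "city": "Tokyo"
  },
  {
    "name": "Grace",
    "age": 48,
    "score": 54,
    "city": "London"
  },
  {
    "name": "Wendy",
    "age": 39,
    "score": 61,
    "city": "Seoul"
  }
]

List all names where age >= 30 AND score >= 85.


Checking both conditions:
  Tina (age=18, score=86) -> no
  Yara (age=41, score=88) -> YES
  Dave (age=44, score=96) -> YES
  Zane (age=48, score=68) -> no
  Iris (age=21, score=51) -> no
  Quinn (age=59, score=100) -> YES
  Alice (age=28, score=76) -> no
  Grace (age=48, score=54) -> no
  Wendy (age=39, score=61) -> no


ANSWER: Yara, Dave, Quinn


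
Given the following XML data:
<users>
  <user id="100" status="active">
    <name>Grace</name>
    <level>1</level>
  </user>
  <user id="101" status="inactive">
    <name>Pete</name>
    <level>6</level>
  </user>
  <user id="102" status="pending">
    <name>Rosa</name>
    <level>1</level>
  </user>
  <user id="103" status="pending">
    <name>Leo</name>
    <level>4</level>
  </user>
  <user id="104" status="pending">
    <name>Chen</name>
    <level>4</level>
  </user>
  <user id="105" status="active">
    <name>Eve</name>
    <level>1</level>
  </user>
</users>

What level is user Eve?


Finding user: Eve
<level>1</level>

ANSWER: 1


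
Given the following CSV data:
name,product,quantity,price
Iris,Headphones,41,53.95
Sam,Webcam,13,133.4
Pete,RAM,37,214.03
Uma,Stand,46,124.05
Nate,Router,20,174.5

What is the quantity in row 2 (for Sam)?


Row 2: Sam
Column 'quantity' = 13

ANSWER: 13


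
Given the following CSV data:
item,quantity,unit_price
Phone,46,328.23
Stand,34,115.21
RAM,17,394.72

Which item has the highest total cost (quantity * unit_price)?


Computing row totals:
  Phone: 15098.58
  Stand: 3917.14
  RAM: 6710.24
Maximum: Phone (15098.58)

ANSWER: Phone


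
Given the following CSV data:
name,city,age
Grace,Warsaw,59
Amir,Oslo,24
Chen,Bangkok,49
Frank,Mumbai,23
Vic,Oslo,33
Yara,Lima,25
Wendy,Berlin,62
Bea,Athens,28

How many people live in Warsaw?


Scanning city column for 'Warsaw':
  Row 1: Grace -> MATCH
Total matches: 1

ANSWER: 1


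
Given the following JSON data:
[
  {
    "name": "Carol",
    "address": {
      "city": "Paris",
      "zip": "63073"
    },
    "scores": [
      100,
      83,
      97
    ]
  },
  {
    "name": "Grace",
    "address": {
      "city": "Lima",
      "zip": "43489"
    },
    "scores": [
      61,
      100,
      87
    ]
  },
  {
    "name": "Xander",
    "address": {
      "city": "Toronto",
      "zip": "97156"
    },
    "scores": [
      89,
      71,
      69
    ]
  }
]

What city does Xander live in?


Path: records[2].address.city
Value: Toronto

ANSWER: Toronto


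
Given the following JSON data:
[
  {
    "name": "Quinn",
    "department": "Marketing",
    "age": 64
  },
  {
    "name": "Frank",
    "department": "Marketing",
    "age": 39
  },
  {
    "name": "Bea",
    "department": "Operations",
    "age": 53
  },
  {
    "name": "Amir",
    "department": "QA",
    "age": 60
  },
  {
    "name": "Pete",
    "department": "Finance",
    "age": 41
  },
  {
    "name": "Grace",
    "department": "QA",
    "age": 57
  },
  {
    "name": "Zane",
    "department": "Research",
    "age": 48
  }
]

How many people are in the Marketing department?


Scanning records for department = Marketing
  Record 0: Quinn
  Record 1: Frank
Count: 2

ANSWER: 2


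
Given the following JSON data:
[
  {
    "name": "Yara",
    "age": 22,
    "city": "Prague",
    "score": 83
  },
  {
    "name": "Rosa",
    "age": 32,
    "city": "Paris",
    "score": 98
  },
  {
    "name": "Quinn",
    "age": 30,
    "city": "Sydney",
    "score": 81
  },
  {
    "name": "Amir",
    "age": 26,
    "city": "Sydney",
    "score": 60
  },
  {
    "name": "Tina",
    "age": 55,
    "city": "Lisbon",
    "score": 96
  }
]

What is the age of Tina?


Looking up record where name = Tina
Record index: 4
Field 'age' = 55

ANSWER: 55


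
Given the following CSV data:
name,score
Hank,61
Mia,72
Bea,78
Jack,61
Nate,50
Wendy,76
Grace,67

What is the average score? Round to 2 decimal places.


Scores: 61, 72, 78, 61, 50, 76, 67
Sum = 465
Count = 7
Average = 465 / 7 = 66.43

ANSWER: 66.43


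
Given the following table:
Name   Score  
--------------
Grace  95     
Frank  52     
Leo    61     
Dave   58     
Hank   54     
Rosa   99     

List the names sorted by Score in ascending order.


Sorting by Score (ascending):
  Frank: 52
  Hank: 54
  Dave: 58
  Leo: 61
  Grace: 95
  Rosa: 99


ANSWER: Frank, Hank, Dave, Leo, Grace, Rosa


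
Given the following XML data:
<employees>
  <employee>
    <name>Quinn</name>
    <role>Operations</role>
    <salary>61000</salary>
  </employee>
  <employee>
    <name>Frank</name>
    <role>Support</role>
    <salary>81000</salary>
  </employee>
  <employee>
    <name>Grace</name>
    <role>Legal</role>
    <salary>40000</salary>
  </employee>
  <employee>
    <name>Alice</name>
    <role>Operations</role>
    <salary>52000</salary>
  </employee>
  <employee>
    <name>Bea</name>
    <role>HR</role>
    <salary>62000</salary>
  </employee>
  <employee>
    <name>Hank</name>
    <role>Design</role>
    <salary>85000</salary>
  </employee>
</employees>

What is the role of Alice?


Searching for <employee> with <name>Alice</name>
Found at position 4
<role>Operations</role>

ANSWER: Operations


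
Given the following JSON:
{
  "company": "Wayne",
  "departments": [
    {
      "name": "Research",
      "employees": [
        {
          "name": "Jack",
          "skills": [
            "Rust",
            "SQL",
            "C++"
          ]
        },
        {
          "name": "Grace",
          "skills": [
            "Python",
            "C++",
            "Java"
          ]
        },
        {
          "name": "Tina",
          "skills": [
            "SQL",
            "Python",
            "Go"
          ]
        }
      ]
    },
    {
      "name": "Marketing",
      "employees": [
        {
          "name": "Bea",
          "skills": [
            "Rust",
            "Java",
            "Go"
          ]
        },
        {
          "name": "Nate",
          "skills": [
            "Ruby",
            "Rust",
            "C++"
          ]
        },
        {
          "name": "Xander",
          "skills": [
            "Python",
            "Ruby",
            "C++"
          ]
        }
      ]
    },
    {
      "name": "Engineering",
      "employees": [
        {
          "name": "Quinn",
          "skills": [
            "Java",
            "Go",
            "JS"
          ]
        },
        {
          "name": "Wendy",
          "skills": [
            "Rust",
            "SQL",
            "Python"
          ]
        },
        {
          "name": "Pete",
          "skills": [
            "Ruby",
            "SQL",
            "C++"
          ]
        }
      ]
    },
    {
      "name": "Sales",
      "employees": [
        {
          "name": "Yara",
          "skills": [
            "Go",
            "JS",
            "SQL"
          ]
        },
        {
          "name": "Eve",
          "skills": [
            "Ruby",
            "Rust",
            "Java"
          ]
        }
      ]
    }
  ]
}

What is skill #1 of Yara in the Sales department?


Path: departments[3].employees[0].skills[0]
Value: Go

ANSWER: Go


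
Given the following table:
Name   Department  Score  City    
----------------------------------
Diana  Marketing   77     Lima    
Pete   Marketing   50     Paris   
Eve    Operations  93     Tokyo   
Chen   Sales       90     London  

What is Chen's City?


Row 4: Chen
City = London

ANSWER: London


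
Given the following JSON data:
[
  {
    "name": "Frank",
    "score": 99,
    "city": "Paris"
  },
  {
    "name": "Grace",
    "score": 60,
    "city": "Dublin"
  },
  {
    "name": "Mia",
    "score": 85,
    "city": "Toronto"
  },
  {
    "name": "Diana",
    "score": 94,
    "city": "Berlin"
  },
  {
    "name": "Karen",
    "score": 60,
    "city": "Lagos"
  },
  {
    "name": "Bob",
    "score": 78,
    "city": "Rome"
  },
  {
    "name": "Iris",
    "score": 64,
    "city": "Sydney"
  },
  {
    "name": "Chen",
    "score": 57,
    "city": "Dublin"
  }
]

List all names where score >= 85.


Filtering records where score >= 85:
  Frank (score=99) -> YES
  Grace (score=60) -> no
  Mia (score=85) -> YES
  Diana (score=94) -> YES
  Karen (score=60) -> no
  Bob (score=78) -> no
  Iris (score=64) -> no
  Chen (score=57) -> no


ANSWER: Frank, Mia, Diana


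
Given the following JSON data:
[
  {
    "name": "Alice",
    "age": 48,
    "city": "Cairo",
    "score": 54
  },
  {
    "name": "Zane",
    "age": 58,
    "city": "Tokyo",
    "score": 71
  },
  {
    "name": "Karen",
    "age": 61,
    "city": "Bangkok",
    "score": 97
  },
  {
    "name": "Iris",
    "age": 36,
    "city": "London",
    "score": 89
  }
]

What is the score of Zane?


Looking up record where name = Zane
Record index: 1
Field 'score' = 71

ANSWER: 71


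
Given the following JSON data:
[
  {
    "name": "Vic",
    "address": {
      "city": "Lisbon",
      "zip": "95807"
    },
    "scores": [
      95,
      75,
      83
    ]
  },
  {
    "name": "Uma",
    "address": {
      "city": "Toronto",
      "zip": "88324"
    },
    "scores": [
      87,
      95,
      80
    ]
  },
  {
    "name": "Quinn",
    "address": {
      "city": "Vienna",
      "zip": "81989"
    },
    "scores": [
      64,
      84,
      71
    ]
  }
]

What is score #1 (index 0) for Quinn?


Path: records[2].scores[0]
Value: 64

ANSWER: 64


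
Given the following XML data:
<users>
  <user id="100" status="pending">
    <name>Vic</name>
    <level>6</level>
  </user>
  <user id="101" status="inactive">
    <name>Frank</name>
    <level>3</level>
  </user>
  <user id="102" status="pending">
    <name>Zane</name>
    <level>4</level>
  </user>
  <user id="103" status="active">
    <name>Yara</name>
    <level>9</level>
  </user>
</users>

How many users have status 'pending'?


Counting users with status='pending':
  Vic (id=100) -> MATCH
  Zane (id=102) -> MATCH
Count: 2

ANSWER: 2


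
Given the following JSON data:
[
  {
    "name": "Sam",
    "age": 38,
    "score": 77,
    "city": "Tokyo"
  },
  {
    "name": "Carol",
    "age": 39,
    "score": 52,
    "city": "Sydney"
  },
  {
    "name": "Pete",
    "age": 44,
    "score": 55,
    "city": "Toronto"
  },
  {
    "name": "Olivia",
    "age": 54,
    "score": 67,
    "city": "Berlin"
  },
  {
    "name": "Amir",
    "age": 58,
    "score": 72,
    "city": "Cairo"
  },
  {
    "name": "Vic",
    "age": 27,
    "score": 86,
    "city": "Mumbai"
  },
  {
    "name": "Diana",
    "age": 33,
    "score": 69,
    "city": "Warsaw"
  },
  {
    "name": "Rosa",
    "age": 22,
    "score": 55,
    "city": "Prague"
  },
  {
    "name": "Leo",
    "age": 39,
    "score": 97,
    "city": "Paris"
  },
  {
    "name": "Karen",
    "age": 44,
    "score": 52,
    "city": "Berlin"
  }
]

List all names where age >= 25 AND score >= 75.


Checking both conditions:
  Sam (age=38, score=77) -> YES
  Carol (age=39, score=52) -> no
  Pete (age=44, score=55) -> no
  Olivia (age=54, score=67) -> no
  Amir (age=58, score=72) -> no
  Vic (age=27, score=86) -> YES
  Diana (age=33, score=69) -> no
  Rosa (age=22, score=55) -> no
  Leo (age=39, score=97) -> YES
  Karen (age=44, score=52) -> no


ANSWER: Sam, Vic, Leo


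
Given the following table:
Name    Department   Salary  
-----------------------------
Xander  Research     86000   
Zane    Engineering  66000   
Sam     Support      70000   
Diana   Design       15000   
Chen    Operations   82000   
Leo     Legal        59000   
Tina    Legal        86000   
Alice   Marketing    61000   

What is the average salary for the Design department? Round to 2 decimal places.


Design department members:
  Diana: 15000
Sum = 15000
Count = 1
Average = 15000 / 1 = 15000.00

ANSWER: 15000.00


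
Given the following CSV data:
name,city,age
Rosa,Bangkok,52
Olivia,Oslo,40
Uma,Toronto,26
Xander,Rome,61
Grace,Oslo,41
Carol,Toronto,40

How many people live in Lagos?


Scanning city column for 'Lagos':
Total matches: 0

ANSWER: 0


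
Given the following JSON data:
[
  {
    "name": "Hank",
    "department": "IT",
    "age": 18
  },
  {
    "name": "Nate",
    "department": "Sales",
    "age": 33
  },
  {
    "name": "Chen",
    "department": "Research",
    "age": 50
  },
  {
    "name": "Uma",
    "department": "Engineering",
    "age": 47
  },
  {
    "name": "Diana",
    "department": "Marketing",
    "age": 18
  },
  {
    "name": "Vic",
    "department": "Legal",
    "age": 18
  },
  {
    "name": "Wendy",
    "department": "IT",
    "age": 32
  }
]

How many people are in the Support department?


Scanning records for department = Support
  No matches found
Count: 0

ANSWER: 0


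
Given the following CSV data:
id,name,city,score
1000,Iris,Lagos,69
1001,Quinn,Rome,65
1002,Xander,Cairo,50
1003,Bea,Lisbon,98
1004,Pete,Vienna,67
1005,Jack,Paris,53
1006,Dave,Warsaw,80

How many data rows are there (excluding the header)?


Counting rows (excluding header):
Header: id,name,city,score
Data rows: 7

ANSWER: 7


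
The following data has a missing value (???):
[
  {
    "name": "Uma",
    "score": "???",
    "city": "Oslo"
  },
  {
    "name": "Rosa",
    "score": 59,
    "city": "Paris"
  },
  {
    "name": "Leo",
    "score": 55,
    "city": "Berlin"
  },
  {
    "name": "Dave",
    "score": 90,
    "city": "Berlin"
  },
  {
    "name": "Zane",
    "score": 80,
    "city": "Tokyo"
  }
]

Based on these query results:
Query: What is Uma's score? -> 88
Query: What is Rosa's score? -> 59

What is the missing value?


The missing value is Uma's score
From query: Uma's score = 88

ANSWER: 88


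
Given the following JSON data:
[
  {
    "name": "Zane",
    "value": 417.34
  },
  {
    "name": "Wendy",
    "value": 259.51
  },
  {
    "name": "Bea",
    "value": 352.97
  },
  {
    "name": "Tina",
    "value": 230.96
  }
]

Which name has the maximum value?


Comparing values:
  Zane: 417.34
  Wendy: 259.51
  Bea: 352.97
  Tina: 230.96
Maximum: Zane (417.34)

ANSWER: Zane


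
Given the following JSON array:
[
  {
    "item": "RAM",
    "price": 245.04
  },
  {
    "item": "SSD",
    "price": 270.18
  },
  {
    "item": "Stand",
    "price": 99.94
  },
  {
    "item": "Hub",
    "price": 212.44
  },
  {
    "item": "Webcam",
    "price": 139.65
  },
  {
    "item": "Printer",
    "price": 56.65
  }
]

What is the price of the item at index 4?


Array index 4 -> Webcam
price = 139.65

ANSWER: 139.65


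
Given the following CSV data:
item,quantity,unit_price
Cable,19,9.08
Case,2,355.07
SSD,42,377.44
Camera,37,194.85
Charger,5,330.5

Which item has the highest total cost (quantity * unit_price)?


Computing row totals:
  Cable: 172.52
  Case: 710.14
  SSD: 15852.48
  Camera: 7209.45
  Charger: 1652.5
Maximum: SSD (15852.48)

ANSWER: SSD


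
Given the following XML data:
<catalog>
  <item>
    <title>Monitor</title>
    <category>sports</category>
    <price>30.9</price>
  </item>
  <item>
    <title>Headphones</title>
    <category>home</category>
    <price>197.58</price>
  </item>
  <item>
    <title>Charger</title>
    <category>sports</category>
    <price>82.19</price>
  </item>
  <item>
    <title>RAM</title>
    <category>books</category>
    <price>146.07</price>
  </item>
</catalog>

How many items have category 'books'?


Scanning <item> elements for <category>books</category>:
  Item 4: RAM -> MATCH
Count: 1

ANSWER: 1


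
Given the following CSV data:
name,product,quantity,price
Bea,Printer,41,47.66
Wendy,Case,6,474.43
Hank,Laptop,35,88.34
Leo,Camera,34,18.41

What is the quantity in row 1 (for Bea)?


Row 1: Bea
Column 'quantity' = 41

ANSWER: 41


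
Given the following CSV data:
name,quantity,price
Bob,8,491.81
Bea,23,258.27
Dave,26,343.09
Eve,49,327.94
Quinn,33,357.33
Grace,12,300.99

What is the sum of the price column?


Values in 'price' column:
  Row 1: 491.81
  Row 2: 258.27
  Row 3: 343.09
  Row 4: 327.94
  Row 5: 357.33
  Row 6: 300.99
Sum = 491.81 + 258.27 + 343.09 + 327.94 + 357.33 + 300.99 = 2079.43

ANSWER: 2079.43


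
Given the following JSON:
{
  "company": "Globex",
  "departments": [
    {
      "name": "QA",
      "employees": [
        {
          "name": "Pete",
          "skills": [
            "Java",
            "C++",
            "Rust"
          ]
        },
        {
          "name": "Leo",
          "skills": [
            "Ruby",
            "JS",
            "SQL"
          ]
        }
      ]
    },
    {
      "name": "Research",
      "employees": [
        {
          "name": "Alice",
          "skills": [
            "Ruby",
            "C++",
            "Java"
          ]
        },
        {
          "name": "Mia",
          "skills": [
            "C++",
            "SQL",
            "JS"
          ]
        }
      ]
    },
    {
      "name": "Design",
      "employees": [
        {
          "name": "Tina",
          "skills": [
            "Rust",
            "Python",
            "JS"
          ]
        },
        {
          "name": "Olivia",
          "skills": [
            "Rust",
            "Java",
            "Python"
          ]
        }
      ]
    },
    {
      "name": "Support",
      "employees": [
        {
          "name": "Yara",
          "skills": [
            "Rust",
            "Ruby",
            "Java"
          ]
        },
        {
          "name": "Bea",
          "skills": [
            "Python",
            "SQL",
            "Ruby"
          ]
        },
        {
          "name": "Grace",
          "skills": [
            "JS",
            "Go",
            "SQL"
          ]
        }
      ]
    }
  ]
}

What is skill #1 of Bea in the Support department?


Path: departments[3].employees[1].skills[0]
Value: Python

ANSWER: Python


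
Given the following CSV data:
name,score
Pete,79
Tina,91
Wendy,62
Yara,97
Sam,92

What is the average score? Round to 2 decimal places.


Scores: 79, 91, 62, 97, 92
Sum = 421
Count = 5
Average = 421 / 5 = 84.20

ANSWER: 84.20


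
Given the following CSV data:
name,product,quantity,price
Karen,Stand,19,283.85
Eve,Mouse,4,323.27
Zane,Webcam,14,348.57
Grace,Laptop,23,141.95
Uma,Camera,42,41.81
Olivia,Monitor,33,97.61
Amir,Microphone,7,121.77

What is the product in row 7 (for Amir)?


Row 7: Amir
Column 'product' = Microphone

ANSWER: Microphone


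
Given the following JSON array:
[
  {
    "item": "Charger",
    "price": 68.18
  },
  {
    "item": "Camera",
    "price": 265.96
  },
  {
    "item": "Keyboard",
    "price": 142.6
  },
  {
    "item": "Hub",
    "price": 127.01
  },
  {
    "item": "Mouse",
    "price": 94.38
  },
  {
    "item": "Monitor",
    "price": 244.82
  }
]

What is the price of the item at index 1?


Array index 1 -> Camera
price = 265.96

ANSWER: 265.96


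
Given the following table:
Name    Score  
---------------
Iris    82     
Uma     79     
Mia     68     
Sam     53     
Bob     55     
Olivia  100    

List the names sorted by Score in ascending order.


Sorting by Score (ascending):
  Sam: 53
  Bob: 55
  Mia: 68
  Uma: 79
  Iris: 82
  Olivia: 100


ANSWER: Sam, Bob, Mia, Uma, Iris, Olivia


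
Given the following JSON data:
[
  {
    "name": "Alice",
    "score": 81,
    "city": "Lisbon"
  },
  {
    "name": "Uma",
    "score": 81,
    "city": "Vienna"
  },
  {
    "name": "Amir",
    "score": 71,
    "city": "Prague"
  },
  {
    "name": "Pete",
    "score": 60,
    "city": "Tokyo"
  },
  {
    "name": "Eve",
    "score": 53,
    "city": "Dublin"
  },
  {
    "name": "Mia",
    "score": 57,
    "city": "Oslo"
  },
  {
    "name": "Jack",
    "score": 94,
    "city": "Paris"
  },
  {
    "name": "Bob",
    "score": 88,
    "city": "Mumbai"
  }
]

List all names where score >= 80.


Filtering records where score >= 80:
  Alice (score=81) -> YES
  Uma (score=81) -> YES
  Amir (score=71) -> no
  Pete (score=60) -> no
  Eve (score=53) -> no
  Mia (score=57) -> no
  Jack (score=94) -> YES
  Bob (score=88) -> YES


ANSWER: Alice, Uma, Jack, Bob


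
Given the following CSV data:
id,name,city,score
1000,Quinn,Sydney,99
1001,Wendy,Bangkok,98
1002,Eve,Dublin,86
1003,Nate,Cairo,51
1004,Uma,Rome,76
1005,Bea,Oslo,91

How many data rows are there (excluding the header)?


Counting rows (excluding header):
Header: id,name,city,score
Data rows: 6

ANSWER: 6


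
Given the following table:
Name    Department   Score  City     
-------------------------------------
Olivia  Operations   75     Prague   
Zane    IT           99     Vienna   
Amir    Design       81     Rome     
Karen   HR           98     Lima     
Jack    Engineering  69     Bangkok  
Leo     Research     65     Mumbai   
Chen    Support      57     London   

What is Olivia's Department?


Row 1: Olivia
Department = Operations

ANSWER: Operations


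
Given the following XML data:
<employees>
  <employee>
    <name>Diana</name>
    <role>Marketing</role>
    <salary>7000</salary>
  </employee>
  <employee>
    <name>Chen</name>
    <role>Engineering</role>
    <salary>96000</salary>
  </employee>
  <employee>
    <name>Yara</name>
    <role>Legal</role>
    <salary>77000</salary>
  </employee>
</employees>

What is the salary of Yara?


Searching for <employee> with <name>Yara</name>
Found at position 3
<salary>77000</salary>

ANSWER: 77000


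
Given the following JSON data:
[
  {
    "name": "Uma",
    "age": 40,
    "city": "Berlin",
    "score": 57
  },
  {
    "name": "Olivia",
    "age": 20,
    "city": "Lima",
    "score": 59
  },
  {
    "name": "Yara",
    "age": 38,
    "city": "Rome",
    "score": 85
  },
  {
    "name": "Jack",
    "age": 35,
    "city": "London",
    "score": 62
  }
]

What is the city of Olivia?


Looking up record where name = Olivia
Record index: 1
Field 'city' = Lima

ANSWER: Lima


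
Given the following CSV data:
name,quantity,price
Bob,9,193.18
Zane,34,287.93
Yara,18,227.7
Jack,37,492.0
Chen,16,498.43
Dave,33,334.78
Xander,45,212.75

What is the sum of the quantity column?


Values in 'quantity' column:
  Row 1: 9
  Row 2: 34
  Row 3: 18
  Row 4: 37
  Row 5: 16
  Row 6: 33
  Row 7: 45
Sum = 9 + 34 + 18 + 37 + 16 + 33 + 45 = 192

ANSWER: 192
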